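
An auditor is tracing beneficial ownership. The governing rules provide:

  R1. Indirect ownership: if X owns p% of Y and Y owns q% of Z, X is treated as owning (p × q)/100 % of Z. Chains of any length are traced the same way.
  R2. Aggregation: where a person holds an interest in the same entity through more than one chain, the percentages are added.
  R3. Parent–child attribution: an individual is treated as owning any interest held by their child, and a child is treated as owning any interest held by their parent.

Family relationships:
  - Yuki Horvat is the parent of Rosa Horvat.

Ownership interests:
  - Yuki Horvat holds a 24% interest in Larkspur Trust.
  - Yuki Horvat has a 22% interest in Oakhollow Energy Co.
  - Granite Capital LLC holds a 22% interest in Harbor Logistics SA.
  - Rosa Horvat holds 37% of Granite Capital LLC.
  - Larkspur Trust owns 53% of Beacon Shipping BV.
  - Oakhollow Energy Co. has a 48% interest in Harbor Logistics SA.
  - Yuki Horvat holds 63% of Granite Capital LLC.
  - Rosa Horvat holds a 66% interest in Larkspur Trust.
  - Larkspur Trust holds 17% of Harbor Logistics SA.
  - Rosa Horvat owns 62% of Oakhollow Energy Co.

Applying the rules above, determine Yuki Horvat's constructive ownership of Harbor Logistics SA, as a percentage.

77.62%

By parent–child attribution (R3), Yuki Horvat is treated as also owning Rosa Horvat's interest in Oakhollow Energy Co, giving 22% + 62% = 84%.
By parent–child attribution (R3), Yuki Horvat is treated as also owning Rosa Horvat's interest in Larkspur Trust, giving 24% + 66% = 90%.
By parent–child attribution (R3), Yuki Horvat is treated as also owning Rosa Horvat's interest in Granite Capital LLC, giving 63% + 37% = 100%.
Chain via Oakhollow Energy Co. (R1): 84% × 48% = 40.32% of Harbor Logistics SA.
Chain via Larkspur Trust (R1): 90% × 17% = 15.3% of Harbor Logistics SA.
Chain via Granite Capital LLC (R1): 100% × 22% = 22% of Harbor Logistics SA.
Aggregating (R2): 40.32% + 15.3% + 22% = 77.62%.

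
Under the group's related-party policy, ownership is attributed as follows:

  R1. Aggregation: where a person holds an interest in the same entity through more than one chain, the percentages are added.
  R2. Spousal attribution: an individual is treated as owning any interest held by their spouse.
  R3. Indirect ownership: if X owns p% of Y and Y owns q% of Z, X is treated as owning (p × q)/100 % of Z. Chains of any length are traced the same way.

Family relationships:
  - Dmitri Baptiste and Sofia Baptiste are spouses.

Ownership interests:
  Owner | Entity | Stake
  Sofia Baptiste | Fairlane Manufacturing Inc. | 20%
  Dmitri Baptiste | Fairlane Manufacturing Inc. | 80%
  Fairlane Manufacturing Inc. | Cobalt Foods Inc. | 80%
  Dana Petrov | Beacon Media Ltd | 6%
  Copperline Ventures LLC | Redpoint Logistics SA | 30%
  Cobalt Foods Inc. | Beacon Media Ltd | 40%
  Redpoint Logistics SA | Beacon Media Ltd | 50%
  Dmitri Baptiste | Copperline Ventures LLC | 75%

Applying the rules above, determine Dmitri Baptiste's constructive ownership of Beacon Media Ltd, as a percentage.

By spousal attribution (R2), Dmitri Baptiste is treated as also owning Sofia Baptiste's interest in Fairlane Manufacturing Inc, giving 80% + 20% = 100%.
Chain via Fairlane Manufacturing Inc. → Cobalt Foods Inc. (R3): 100% × 80% × 40% = 32% of Beacon Media Ltd.
Chain via Copperline Ventures LLC → Redpoint Logistics SA (R3): 75% × 30% × 50% = 11.25% of Beacon Media Ltd.
Aggregating (R1): 32% + 11.25% = 43.25%.

43.25%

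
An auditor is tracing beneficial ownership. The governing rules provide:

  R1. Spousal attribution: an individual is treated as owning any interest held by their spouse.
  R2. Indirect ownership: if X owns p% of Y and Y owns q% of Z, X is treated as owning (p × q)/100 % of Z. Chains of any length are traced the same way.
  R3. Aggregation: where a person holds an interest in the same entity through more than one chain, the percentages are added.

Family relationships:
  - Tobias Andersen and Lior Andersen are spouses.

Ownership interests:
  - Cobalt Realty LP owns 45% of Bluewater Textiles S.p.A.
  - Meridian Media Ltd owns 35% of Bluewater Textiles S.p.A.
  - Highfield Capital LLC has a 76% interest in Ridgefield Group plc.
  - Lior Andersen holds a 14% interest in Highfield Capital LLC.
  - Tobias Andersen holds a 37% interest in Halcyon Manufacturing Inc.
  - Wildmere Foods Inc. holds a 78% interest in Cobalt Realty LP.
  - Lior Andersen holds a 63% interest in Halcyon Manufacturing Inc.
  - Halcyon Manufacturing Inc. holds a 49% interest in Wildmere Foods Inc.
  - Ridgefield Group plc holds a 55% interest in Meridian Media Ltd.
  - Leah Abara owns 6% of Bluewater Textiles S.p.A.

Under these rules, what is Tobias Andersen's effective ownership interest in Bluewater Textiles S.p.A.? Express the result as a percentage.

By spousal attribution (R1), Tobias Andersen is treated as also owning Lior Andersen's interest in Halcyon Manufacturing Inc, giving 37% + 63% = 100%.
By spousal attribution (R1), Tobias Andersen is treated as owning Lior Andersen's 14% interest in Highfield Capital LLC.
Chain via Halcyon Manufacturing Inc. → Wildmere Foods Inc. → Cobalt Realty LP (R2): 100% × 49% × 78% × 45% = 17.199% of Bluewater Textiles S.p.A.
Chain via Highfield Capital LLC → Ridgefield Group plc → Meridian Media Ltd (R2): 14% × 76% × 55% × 35% = 2.0482% of Bluewater Textiles S.p.A.
Aggregating (R3): 17.199% + 2.0482% = 19.2472%.

19.2472%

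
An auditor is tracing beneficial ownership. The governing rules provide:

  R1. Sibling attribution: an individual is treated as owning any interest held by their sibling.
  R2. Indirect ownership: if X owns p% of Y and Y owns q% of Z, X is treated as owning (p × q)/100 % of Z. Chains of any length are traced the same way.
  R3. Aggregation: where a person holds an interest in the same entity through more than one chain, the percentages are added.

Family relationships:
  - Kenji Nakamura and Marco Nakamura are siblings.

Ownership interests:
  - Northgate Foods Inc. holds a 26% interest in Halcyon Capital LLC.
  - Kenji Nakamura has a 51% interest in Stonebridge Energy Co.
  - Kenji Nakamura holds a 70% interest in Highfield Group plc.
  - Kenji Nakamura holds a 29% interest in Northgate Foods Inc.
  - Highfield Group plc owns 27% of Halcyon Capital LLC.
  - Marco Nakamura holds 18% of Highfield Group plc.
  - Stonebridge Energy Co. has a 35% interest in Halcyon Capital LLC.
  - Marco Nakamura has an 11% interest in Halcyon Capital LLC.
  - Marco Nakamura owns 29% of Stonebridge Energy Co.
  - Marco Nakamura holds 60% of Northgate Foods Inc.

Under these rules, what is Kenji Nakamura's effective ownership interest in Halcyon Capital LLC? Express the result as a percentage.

By sibling attribution (R1), Kenji Nakamura is treated as also owning Marco Nakamura's interest in Stonebridge Energy Co, giving 51% + 29% = 80%.
By sibling attribution (R1), Kenji Nakamura is treated as also owning Marco Nakamura's interest in Highfield Group plc, giving 70% + 18% = 88%.
By sibling attribution (R1), Kenji Nakamura is treated as also owning Marco Nakamura's interest in Northgate Foods Inc, giving 29% + 60% = 89%.
By sibling attribution (R1), Kenji Nakamura is treated as owning Marco Nakamura's 11% interest in Halcyon Capital LLC.
Chain via Stonebridge Energy Co. (R2): 80% × 35% = 28% of Halcyon Capital LLC.
Chain via Highfield Group plc (R2): 88% × 27% = 23.76% of Halcyon Capital LLC.
Chain via Northgate Foods Inc. (R2): 89% × 26% = 23.14% of Halcyon Capital LLC.
Direct interest in Halcyon Capital LLC: 11%.
Aggregating (R3): 28% + 23.76% + 23.14% + 11% = 85.9%.

85.9%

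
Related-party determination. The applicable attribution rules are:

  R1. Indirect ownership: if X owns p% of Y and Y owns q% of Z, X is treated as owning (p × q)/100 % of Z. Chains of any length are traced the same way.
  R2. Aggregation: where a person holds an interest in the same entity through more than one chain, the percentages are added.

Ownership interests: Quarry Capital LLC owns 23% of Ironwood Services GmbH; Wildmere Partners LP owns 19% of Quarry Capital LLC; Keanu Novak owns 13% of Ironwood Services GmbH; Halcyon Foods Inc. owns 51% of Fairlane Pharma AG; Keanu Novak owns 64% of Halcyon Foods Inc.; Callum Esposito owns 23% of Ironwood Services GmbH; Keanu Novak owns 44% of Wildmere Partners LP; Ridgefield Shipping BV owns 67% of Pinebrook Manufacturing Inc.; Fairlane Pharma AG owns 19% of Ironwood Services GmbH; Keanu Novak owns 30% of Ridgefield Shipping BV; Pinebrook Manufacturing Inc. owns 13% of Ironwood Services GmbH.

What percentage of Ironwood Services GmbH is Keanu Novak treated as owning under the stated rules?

Chain via Ridgefield Shipping BV → Pinebrook Manufacturing Inc. (R1): 30% × 67% × 13% = 2.613% of Ironwood Services GmbH.
Chain via Wildmere Partners LP → Quarry Capital LLC (R1): 44% × 19% × 23% = 1.9228% of Ironwood Services GmbH.
Chain via Halcyon Foods Inc. → Fairlane Pharma AG (R1): 64% × 51% × 19% = 6.2016% of Ironwood Services GmbH.
Direct interest in Ironwood Services GmbH: 13%.
Aggregating (R2): 2.613% + 1.9228% + 6.2016% + 13% = 23.7374%.

23.7374%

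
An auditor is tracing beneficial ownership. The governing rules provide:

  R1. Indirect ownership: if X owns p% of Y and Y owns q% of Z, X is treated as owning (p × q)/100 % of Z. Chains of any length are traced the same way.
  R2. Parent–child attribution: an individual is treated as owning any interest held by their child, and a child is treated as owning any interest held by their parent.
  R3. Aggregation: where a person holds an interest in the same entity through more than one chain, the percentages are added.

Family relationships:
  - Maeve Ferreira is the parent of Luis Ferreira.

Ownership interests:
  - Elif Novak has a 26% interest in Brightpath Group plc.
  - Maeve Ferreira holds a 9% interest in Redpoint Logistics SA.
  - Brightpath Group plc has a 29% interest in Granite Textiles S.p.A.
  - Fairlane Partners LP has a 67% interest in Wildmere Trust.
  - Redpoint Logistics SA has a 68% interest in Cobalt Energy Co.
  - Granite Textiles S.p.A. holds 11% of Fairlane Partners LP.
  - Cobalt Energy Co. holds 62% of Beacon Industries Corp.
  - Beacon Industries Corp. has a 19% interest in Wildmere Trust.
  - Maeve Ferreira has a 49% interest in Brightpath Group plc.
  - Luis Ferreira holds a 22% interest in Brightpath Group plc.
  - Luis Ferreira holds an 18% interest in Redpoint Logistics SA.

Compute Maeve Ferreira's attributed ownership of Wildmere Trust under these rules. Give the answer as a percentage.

By parent–child attribution (R2), Maeve Ferreira is treated as also owning Luis Ferreira's interest in Brightpath Group plc, giving 49% + 22% = 71%.
By parent–child attribution (R2), Maeve Ferreira is treated as also owning Luis Ferreira's interest in Redpoint Logistics SA, giving 9% + 18% = 27%.
Chain via Brightpath Group plc → Granite Textiles S.p.A. → Fairlane Partners LP (R1): 71% × 29% × 11% × 67% = 1.517483% of Wildmere Trust.
Chain via Redpoint Logistics SA → Cobalt Energy Co. → Beacon Industries Corp. (R1): 27% × 68% × 62% × 19% = 2.162808% of Wildmere Trust.
Aggregating (R3): 1.517483% + 2.162808% = 3.680291%.

3.680291%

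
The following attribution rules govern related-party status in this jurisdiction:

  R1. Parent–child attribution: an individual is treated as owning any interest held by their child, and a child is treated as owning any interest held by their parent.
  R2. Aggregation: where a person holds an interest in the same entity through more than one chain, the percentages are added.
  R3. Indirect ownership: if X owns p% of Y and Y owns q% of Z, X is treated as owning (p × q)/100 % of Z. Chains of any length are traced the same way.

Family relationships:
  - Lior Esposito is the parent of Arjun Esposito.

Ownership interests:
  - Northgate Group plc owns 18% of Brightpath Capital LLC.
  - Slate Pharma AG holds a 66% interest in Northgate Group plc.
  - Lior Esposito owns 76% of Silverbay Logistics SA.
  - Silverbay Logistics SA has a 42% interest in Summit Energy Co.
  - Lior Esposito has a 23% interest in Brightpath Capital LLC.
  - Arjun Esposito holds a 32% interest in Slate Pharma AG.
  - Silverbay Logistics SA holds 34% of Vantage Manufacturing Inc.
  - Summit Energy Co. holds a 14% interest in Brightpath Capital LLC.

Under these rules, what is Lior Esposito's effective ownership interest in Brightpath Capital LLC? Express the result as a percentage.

31.2704%

By parent–child attribution (R1), Lior Esposito is treated as owning Arjun Esposito's 32% interest in Slate Pharma AG.
Chain via Silverbay Logistics SA → Summit Energy Co. (R3): 76% × 42% × 14% = 4.4688% of Brightpath Capital LLC.
Direct interest in Brightpath Capital LLC: 23%.
Chain via Slate Pharma AG → Northgate Group plc (R3): 32% × 66% × 18% = 3.8016% of Brightpath Capital LLC.
Aggregating (R2): 4.4688% + 23% + 3.8016% = 31.2704%.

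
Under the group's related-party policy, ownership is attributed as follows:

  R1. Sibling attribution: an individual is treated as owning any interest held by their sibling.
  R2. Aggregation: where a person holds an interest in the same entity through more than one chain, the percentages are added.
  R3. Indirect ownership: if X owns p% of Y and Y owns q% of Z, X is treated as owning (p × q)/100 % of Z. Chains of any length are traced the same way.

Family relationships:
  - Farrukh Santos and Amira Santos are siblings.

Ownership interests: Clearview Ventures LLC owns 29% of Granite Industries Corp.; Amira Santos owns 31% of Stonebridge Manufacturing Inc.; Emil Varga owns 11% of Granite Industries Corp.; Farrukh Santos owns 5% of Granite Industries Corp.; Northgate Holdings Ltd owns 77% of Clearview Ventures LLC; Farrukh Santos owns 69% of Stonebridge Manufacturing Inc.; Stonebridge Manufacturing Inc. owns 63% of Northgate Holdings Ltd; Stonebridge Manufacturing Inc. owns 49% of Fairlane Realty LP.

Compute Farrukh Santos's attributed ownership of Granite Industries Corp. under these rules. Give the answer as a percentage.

19.0679%

By sibling attribution (R1), Farrukh Santos is treated as also owning Amira Santos's interest in Stonebridge Manufacturing Inc, giving 69% + 31% = 100%.
Chain via Stonebridge Manufacturing Inc. → Northgate Holdings Ltd → Clearview Ventures LLC (R3): 100% × 63% × 77% × 29% = 14.0679% of Granite Industries Corp.
Direct interest in Granite Industries Corp: 5%.
Aggregating (R2): 14.0679% + 5% = 19.0679%.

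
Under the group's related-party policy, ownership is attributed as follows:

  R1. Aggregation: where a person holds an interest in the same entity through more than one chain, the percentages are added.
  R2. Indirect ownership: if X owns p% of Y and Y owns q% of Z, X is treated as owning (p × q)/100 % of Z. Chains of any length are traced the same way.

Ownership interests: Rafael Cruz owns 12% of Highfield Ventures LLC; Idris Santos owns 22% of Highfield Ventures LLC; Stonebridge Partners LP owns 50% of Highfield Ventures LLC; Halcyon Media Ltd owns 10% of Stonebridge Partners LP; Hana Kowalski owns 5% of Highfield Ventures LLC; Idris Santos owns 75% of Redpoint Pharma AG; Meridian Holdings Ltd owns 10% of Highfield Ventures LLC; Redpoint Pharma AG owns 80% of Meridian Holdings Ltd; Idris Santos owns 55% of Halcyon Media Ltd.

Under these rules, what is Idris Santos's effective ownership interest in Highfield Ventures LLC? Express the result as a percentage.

30.75%

Chain via Halcyon Media Ltd → Stonebridge Partners LP (R2): 55% × 10% × 50% = 2.75% of Highfield Ventures LLC.
Chain via Redpoint Pharma AG → Meridian Holdings Ltd (R2): 75% × 80% × 10% = 6% of Highfield Ventures LLC.
Direct interest in Highfield Ventures LLC: 22%.
Aggregating (R1): 2.75% + 6% + 22% = 30.75%.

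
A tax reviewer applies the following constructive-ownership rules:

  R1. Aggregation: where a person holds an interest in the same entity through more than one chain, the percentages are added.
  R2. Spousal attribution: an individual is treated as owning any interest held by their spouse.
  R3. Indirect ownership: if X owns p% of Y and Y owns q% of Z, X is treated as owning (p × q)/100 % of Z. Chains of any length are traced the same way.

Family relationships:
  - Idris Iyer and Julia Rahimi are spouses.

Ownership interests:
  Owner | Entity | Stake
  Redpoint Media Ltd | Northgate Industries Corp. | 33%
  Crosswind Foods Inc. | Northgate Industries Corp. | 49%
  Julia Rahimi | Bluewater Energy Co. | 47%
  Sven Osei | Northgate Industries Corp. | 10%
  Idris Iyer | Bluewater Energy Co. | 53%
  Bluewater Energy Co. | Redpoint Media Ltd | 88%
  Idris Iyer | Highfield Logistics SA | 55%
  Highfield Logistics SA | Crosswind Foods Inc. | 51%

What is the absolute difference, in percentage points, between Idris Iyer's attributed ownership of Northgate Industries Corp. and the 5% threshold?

By spousal attribution (R2), Idris Iyer is treated as also owning Julia Rahimi's interest in Bluewater Energy Co, giving 53% + 47% = 100%.
Chain via Bluewater Energy Co. → Redpoint Media Ltd (R3): 100% × 88% × 33% = 29.04% of Northgate Industries Corp.
Chain via Highfield Logistics SA → Crosswind Foods Inc. (R3): 55% × 51% × 49% = 13.7445% of Northgate Industries Corp.
Aggregating (R1): 29.04% + 13.7445% = 42.7845%.
42.7845% exceeds the 5% threshold by 37.7845 percentage points.

37.7845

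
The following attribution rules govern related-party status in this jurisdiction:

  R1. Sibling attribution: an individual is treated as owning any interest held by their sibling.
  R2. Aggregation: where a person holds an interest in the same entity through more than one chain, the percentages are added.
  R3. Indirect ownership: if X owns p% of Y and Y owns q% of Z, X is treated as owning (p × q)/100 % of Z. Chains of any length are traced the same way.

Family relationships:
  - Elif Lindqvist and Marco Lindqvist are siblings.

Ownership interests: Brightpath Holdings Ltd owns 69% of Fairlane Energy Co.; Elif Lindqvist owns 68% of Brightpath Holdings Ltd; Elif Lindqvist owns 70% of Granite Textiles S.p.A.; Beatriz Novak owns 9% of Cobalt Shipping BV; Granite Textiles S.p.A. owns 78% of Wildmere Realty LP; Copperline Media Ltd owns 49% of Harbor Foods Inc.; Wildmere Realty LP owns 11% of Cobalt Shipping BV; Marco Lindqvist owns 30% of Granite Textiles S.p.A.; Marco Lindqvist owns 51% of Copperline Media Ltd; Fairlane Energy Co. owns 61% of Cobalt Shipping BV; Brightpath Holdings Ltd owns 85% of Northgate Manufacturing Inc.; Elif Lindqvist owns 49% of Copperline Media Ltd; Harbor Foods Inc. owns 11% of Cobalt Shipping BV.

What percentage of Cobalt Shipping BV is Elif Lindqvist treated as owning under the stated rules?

42.5912%

By sibling attribution (R1), Elif Lindqvist is treated as also owning Marco Lindqvist's interest in Granite Textiles S.p.A, giving 70% + 30% = 100%.
By sibling attribution (R1), Elif Lindqvist is treated as also owning Marco Lindqvist's interest in Copperline Media Ltd, giving 49% + 51% = 100%.
Chain via Granite Textiles S.p.A. → Wildmere Realty LP (R3): 100% × 78% × 11% = 8.58% of Cobalt Shipping BV.
Chain via Copperline Media Ltd → Harbor Foods Inc. (R3): 100% × 49% × 11% = 5.39% of Cobalt Shipping BV.
Chain via Brightpath Holdings Ltd → Fairlane Energy Co. (R3): 68% × 69% × 61% = 28.6212% of Cobalt Shipping BV.
Aggregating (R2): 8.58% + 5.39% + 28.6212% = 42.5912%.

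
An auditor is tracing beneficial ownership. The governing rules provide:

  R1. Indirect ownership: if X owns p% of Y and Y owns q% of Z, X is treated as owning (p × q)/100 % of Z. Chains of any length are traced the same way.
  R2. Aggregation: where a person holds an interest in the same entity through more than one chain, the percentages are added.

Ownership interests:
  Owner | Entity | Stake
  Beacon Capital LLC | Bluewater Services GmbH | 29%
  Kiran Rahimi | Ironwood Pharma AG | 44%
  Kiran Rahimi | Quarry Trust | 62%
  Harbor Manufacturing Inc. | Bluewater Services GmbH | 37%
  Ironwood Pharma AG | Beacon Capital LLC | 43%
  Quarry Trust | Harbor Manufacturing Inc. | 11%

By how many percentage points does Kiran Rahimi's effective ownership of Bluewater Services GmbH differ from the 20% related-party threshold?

Chain via Quarry Trust → Harbor Manufacturing Inc. (R1): 62% × 11% × 37% = 2.5234% of Bluewater Services GmbH.
Chain via Ironwood Pharma AG → Beacon Capital LLC (R1): 44% × 43% × 29% = 5.4868% of Bluewater Services GmbH.
Aggregating (R2): 2.5234% + 5.4868% = 8.0102%.
8.0102% falls short of the 20% threshold by 11.9898 percentage points.

11.9898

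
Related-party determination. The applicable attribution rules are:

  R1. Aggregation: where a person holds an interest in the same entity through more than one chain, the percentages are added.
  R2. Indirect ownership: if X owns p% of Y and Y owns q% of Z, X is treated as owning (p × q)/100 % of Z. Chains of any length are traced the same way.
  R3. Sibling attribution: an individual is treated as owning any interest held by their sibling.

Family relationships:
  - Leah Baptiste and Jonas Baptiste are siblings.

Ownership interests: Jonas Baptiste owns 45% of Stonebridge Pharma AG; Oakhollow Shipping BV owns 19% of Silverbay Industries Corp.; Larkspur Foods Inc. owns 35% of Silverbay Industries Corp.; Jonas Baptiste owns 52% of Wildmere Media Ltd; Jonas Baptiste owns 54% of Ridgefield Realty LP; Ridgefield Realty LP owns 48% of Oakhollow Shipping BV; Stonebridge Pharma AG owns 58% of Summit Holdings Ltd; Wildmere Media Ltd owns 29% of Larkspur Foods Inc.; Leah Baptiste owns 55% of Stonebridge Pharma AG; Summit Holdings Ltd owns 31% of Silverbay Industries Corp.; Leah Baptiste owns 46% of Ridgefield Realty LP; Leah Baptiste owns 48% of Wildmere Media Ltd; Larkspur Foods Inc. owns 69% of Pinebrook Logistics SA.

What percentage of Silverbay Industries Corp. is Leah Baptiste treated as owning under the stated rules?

By sibling attribution (R3), Leah Baptiste is treated as also owning Jonas Baptiste's interest in Wildmere Media Ltd, giving 48% + 52% = 100%.
By sibling attribution (R3), Leah Baptiste is treated as also owning Jonas Baptiste's interest in Ridgefield Realty LP, giving 46% + 54% = 100%.
By sibling attribution (R3), Leah Baptiste is treated as also owning Jonas Baptiste's interest in Stonebridge Pharma AG, giving 55% + 45% = 100%.
Chain via Wildmere Media Ltd → Larkspur Foods Inc. (R2): 100% × 29% × 35% = 10.15% of Silverbay Industries Corp.
Chain via Ridgefield Realty LP → Oakhollow Shipping BV (R2): 100% × 48% × 19% = 9.12% of Silverbay Industries Corp.
Chain via Stonebridge Pharma AG → Summit Holdings Ltd (R2): 100% × 58% × 31% = 17.98% of Silverbay Industries Corp.
Aggregating (R1): 10.15% + 9.12% + 17.98% = 37.25%.

37.25%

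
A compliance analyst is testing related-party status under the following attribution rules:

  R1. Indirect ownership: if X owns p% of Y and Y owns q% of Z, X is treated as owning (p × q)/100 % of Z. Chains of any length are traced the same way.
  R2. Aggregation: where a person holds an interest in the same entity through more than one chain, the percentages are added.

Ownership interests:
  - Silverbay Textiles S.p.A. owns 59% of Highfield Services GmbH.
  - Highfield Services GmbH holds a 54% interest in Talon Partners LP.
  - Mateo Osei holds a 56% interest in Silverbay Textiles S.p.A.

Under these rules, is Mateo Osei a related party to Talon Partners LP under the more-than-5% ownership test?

Yes

Chain via Silverbay Textiles S.p.A. → Highfield Services GmbH (R1): 56% × 59% × 54% = 17.8416% of Talon Partners LP.
17.8416% exceeds the 5% threshold, so Mateo is a related party to Talon Partners LP.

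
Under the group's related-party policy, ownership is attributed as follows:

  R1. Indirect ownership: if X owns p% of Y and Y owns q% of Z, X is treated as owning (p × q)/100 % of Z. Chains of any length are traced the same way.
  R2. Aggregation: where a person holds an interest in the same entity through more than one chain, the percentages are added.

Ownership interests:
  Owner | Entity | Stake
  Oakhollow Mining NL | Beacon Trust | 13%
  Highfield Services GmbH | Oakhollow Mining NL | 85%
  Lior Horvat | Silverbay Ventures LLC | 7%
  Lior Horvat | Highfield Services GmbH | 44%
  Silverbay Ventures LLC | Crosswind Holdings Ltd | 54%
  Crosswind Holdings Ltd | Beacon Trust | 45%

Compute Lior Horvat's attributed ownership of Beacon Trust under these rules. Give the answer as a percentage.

6.563%

Chain via Highfield Services GmbH → Oakhollow Mining NL (R1): 44% × 85% × 13% = 4.862% of Beacon Trust.
Chain via Silverbay Ventures LLC → Crosswind Holdings Ltd (R1): 7% × 54% × 45% = 1.701% of Beacon Trust.
Aggregating (R2): 4.862% + 1.701% = 6.563%.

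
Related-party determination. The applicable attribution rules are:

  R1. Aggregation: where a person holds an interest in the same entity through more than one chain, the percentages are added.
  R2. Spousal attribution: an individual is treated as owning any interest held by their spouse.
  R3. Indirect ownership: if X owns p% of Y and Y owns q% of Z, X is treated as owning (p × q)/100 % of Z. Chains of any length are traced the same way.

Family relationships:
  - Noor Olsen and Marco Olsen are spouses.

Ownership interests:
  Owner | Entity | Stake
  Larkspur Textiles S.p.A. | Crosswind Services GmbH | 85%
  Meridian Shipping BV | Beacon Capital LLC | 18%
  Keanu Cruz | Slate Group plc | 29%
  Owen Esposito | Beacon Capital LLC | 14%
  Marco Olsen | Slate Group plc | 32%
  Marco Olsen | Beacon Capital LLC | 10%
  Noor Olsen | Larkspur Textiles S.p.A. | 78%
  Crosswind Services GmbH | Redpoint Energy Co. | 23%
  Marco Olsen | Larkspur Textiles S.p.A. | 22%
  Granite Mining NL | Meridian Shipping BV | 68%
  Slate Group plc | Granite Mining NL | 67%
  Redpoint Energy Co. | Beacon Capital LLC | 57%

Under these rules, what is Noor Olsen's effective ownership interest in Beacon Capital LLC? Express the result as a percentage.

23.767756%

By spousal attribution (R2), Noor Olsen is treated as also owning Marco Olsen's interest in Larkspur Textiles S.p.A, giving 78% + 22% = 100%.
By spousal attribution (R2), Noor Olsen is treated as owning Marco Olsen's 32% interest in Slate Group plc.
By spousal attribution (R2), Noor Olsen is treated as owning Marco Olsen's 10% interest in Beacon Capital LLC.
Chain via Larkspur Textiles S.p.A. → Crosswind Services GmbH → Redpoint Energy Co. (R3): 100% × 85% × 23% × 57% = 11.1435% of Beacon Capital LLC.
Chain via Slate Group plc → Granite Mining NL → Meridian Shipping BV (R3): 32% × 67% × 68% × 18% = 2.624256% of Beacon Capital LLC.
Direct interest in Beacon Capital LLC: 10%.
Aggregating (R1): 11.1435% + 2.624256% + 10% = 23.767756%.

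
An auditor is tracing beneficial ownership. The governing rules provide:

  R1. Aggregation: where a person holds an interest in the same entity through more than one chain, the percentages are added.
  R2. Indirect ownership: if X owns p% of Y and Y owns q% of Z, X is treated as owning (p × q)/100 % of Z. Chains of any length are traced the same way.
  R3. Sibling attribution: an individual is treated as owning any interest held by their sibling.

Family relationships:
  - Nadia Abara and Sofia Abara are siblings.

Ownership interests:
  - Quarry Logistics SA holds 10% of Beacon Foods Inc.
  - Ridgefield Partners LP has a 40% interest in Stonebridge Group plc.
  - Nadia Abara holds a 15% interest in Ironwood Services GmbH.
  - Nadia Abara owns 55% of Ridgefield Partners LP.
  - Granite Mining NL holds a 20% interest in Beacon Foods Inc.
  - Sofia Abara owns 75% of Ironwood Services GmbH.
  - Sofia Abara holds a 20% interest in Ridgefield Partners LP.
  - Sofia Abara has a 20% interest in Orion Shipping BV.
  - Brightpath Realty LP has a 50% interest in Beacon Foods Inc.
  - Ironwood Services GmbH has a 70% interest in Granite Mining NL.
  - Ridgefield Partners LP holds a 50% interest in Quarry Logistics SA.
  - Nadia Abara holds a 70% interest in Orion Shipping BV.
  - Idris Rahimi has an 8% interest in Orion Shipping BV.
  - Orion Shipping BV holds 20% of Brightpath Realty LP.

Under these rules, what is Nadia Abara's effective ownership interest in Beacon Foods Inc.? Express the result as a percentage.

By sibling attribution (R3), Nadia Abara is treated as also owning Sofia Abara's interest in Ironwood Services GmbH, giving 15% + 75% = 90%.
By sibling attribution (R3), Nadia Abara is treated as also owning Sofia Abara's interest in Ridgefield Partners LP, giving 55% + 20% = 75%.
By sibling attribution (R3), Nadia Abara is treated as also owning Sofia Abara's interest in Orion Shipping BV, giving 70% + 20% = 90%.
Chain via Ironwood Services GmbH → Granite Mining NL (R2): 90% × 70% × 20% = 12.6% of Beacon Foods Inc.
Chain via Ridgefield Partners LP → Quarry Logistics SA (R2): 75% × 50% × 10% = 3.75% of Beacon Foods Inc.
Chain via Orion Shipping BV → Brightpath Realty LP (R2): 90% × 20% × 50% = 9% of Beacon Foods Inc.
Aggregating (R1): 12.6% + 3.75% + 9% = 25.35%.

25.35%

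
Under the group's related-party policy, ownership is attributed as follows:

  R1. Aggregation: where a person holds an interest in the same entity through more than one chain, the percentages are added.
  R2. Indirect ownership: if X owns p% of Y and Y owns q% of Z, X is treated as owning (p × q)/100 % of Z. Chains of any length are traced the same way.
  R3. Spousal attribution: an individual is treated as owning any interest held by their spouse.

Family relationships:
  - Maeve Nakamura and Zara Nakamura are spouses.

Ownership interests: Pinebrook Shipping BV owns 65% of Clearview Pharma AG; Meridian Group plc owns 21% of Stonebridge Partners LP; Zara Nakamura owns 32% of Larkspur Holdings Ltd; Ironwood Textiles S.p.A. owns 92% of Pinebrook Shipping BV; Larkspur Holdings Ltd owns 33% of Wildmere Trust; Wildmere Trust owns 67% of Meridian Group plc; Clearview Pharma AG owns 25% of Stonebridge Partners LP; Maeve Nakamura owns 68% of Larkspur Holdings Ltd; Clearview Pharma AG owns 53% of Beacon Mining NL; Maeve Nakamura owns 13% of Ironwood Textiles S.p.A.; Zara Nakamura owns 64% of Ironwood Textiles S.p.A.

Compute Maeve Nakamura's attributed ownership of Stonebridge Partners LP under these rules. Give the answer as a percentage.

By spousal attribution (R3), Maeve Nakamura is treated as also owning Zara Nakamura's interest in Larkspur Holdings Ltd, giving 68% + 32% = 100%.
By spousal attribution (R3), Maeve Nakamura is treated as also owning Zara Nakamura's interest in Ironwood Textiles S.p.A, giving 13% + 64% = 77%.
Chain via Larkspur Holdings Ltd → Wildmere Trust → Meridian Group plc (R2): 100% × 33% × 67% × 21% = 4.6431% of Stonebridge Partners LP.
Chain via Ironwood Textiles S.p.A. → Pinebrook Shipping BV → Clearview Pharma AG (R2): 77% × 92% × 65% × 25% = 11.5115% of Stonebridge Partners LP.
Aggregating (R1): 4.6431% + 11.5115% = 16.1546%.

16.1546%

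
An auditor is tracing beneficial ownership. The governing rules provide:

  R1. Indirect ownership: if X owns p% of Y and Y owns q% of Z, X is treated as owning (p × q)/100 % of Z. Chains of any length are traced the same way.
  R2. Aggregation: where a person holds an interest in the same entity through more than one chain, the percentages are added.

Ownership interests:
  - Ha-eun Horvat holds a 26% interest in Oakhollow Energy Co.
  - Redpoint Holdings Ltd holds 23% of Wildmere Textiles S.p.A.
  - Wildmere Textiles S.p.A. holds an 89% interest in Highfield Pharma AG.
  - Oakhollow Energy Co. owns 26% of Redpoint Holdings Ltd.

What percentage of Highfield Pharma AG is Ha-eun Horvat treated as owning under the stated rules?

Chain via Oakhollow Energy Co. → Redpoint Holdings Ltd → Wildmere Textiles S.p.A. (R1): 26% × 26% × 23% × 89% = 1.383772% of Highfield Pharma AG.

1.383772%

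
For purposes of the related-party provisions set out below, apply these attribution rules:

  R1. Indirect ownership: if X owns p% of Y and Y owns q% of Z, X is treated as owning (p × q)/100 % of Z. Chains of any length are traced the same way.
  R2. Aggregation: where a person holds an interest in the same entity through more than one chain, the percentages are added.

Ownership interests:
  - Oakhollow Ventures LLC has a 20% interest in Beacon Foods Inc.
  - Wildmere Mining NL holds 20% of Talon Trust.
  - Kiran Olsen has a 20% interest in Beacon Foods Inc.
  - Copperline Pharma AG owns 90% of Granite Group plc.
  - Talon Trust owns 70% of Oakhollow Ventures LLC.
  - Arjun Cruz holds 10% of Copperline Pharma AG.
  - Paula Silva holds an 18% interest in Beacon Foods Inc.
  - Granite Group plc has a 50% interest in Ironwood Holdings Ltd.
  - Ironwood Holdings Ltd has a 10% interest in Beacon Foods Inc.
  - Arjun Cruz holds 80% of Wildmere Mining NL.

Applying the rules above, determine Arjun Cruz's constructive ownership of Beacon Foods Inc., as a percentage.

2.69%

Chain via Wildmere Mining NL → Talon Trust → Oakhollow Ventures LLC (R1): 80% × 20% × 70% × 20% = 2.24% of Beacon Foods Inc.
Chain via Copperline Pharma AG → Granite Group plc → Ironwood Holdings Ltd (R1): 10% × 90% × 50% × 10% = 0.45% of Beacon Foods Inc.
Aggregating (R2): 2.24% + 0.45% = 2.69%.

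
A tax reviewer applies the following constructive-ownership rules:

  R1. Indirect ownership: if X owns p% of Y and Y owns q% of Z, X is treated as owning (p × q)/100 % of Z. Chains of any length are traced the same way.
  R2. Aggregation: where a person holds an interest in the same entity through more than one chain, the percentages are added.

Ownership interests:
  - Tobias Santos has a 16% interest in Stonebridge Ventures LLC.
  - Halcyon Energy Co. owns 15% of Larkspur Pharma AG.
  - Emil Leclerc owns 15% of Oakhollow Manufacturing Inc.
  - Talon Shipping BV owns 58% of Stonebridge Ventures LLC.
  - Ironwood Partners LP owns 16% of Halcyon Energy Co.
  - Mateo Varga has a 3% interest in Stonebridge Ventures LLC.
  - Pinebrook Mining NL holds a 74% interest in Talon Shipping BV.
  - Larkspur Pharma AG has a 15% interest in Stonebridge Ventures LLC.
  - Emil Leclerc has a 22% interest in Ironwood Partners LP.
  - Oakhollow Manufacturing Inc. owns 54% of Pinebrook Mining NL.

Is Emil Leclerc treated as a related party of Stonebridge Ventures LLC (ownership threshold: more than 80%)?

No

Chain via Ironwood Partners LP → Halcyon Energy Co. → Larkspur Pharma AG (R1): 22% × 16% × 15% × 15% = 0.0792% of Stonebridge Ventures LLC.
Chain via Oakhollow Manufacturing Inc. → Pinebrook Mining NL → Talon Shipping BV (R1): 15% × 54% × 74% × 58% = 3.47652% of Stonebridge Ventures LLC.
Aggregating (R2): 0.0792% + 3.47652% = 3.55572%.
3.55572% does not exceed the 80% threshold, so Emil is not a related party to Stonebridge Ventures LLC.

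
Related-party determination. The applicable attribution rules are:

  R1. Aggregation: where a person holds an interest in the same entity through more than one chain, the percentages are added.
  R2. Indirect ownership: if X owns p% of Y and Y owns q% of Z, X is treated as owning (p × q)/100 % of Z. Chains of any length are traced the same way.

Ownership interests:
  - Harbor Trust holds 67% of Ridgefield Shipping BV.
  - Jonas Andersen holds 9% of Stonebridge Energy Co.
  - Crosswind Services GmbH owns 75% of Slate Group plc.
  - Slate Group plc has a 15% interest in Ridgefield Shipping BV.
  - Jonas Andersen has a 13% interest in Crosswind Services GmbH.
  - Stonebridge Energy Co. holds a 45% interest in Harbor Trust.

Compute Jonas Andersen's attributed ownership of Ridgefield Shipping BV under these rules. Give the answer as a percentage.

Chain via Crosswind Services GmbH → Slate Group plc (R2): 13% × 75% × 15% = 1.4625% of Ridgefield Shipping BV.
Chain via Stonebridge Energy Co. → Harbor Trust (R2): 9% × 45% × 67% = 2.7135% of Ridgefield Shipping BV.
Aggregating (R1): 1.4625% + 2.7135% = 4.176%.

4.176%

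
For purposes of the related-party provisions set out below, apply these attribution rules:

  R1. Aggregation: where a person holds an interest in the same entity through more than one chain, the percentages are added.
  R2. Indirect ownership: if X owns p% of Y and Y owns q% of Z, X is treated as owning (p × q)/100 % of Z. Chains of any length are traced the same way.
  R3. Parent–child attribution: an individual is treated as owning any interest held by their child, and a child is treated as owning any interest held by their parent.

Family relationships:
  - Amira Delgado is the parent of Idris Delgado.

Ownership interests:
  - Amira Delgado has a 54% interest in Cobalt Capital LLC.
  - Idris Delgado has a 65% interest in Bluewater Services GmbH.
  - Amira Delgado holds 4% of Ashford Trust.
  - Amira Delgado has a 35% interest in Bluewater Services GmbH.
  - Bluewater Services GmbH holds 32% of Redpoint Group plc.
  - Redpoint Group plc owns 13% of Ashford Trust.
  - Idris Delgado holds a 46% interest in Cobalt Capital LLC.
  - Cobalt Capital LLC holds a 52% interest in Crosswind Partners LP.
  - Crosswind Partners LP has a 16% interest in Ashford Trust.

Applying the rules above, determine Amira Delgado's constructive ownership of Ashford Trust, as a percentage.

By parent–child attribution (R3), Amira Delgado is treated as also owning Idris Delgado's interest in Cobalt Capital LLC, giving 54% + 46% = 100%.
By parent–child attribution (R3), Amira Delgado is treated as also owning Idris Delgado's interest in Bluewater Services GmbH, giving 35% + 65% = 100%.
Chain via Cobalt Capital LLC → Crosswind Partners LP (R2): 100% × 52% × 16% = 8.32% of Ashford Trust.
Chain via Bluewater Services GmbH → Redpoint Group plc (R2): 100% × 32% × 13% = 4.16% of Ashford Trust.
Direct interest in Ashford Trust: 4%.
Aggregating (R1): 8.32% + 4.16% + 4% = 16.48%.

16.48%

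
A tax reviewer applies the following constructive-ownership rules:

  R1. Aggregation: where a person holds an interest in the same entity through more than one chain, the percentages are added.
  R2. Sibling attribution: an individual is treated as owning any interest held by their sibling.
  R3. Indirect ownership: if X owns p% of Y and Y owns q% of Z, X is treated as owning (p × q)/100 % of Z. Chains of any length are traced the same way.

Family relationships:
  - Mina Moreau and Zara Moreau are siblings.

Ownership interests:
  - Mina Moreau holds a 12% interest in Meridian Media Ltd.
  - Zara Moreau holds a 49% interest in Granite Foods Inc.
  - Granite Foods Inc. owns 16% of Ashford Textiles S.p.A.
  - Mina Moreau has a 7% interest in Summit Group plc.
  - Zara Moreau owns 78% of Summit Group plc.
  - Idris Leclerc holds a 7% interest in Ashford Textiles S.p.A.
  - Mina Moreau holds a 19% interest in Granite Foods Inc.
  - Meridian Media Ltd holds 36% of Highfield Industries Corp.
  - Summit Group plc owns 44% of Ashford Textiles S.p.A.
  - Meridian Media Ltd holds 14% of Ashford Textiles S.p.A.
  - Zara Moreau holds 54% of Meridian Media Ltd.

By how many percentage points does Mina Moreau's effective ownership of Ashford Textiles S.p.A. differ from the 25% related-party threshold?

32.52

By sibling attribution (R2), Mina Moreau is treated as also owning Zara Moreau's interest in Summit Group plc, giving 7% + 78% = 85%.
By sibling attribution (R2), Mina Moreau is treated as also owning Zara Moreau's interest in Meridian Media Ltd, giving 12% + 54% = 66%.
By sibling attribution (R2), Mina Moreau is treated as also owning Zara Moreau's interest in Granite Foods Inc, giving 19% + 49% = 68%.
Chain via Summit Group plc (R3): 85% × 44% = 37.4% of Ashford Textiles S.p.A.
Chain via Meridian Media Ltd (R3): 66% × 14% = 9.24% of Ashford Textiles S.p.A.
Chain via Granite Foods Inc. (R3): 68% × 16% = 10.88% of Ashford Textiles S.p.A.
Aggregating (R1): 37.4% + 9.24% + 10.88% = 57.52%.
57.52% exceeds the 25% threshold by 32.52 percentage points.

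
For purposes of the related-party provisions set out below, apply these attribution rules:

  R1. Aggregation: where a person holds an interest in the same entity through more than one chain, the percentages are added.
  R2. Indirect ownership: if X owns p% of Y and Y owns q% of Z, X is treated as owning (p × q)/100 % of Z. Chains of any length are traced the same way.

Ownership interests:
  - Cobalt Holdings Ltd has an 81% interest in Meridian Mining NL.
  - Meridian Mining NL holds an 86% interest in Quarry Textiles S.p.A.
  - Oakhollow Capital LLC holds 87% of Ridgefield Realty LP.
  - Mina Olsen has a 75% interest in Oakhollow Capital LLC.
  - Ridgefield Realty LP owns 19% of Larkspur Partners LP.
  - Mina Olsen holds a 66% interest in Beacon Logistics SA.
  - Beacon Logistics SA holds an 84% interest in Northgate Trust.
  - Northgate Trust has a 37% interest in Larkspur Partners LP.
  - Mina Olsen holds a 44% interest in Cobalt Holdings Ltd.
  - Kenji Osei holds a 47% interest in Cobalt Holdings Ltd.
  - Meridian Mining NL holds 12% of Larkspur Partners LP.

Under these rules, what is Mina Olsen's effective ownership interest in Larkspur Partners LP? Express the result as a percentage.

37.1871%

Chain via Beacon Logistics SA → Northgate Trust (R2): 66% × 84% × 37% = 20.5128% of Larkspur Partners LP.
Chain via Oakhollow Capital LLC → Ridgefield Realty LP (R2): 75% × 87% × 19% = 12.3975% of Larkspur Partners LP.
Chain via Cobalt Holdings Ltd → Meridian Mining NL (R2): 44% × 81% × 12% = 4.2768% of Larkspur Partners LP.
Aggregating (R1): 20.5128% + 12.3975% + 4.2768% = 37.1871%.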